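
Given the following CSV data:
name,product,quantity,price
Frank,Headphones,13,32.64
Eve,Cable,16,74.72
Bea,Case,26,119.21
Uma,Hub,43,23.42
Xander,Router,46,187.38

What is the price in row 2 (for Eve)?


Row 2: Eve
Column 'price' = 74.72

ANSWER: 74.72


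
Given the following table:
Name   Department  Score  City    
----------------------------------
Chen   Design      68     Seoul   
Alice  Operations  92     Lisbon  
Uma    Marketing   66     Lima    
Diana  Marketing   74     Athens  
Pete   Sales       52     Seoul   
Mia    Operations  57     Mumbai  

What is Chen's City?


Row 1: Chen
City = Seoul

ANSWER: Seoul


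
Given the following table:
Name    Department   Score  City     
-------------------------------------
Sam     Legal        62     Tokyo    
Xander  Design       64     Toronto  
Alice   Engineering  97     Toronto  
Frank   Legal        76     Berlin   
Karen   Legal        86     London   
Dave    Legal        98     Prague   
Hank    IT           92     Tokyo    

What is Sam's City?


Row 1: Sam
City = Tokyo

ANSWER: Tokyo


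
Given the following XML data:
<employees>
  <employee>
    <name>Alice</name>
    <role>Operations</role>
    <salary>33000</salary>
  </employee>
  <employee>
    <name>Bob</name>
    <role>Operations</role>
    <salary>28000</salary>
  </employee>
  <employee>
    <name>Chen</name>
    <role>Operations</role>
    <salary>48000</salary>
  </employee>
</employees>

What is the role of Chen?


Searching for <employee> with <name>Chen</name>
Found at position 3
<role>Operations</role>

ANSWER: Operations


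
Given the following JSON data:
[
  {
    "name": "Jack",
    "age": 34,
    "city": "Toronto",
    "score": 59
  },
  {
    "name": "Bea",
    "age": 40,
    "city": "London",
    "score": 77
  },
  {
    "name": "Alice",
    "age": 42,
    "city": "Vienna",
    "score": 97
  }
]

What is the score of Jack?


Looking up record where name = Jack
Record index: 0
Field 'score' = 59

ANSWER: 59


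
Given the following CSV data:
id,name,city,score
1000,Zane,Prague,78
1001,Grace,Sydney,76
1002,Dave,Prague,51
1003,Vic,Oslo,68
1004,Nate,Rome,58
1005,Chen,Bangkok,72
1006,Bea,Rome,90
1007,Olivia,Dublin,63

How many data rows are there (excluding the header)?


Counting rows (excluding header):
Header: id,name,city,score
Data rows: 8

ANSWER: 8


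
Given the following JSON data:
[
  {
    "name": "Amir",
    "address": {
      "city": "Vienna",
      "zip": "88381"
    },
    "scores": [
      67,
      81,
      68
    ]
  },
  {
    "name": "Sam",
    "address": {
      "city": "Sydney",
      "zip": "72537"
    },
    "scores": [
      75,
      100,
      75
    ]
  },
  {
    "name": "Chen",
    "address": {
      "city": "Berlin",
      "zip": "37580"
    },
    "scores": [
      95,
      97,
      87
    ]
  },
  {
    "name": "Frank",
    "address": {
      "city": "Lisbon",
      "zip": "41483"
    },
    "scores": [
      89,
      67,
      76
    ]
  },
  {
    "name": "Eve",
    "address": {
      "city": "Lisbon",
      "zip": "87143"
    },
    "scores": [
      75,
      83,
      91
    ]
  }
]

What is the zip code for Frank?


Path: records[3].address.zip
Value: 41483

ANSWER: 41483


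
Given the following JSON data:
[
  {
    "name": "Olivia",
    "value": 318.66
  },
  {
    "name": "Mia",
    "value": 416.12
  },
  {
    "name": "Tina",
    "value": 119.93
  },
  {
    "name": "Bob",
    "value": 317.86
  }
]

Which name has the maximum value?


Comparing values:
  Olivia: 318.66
  Mia: 416.12
  Tina: 119.93
  Bob: 317.86
Maximum: Mia (416.12)

ANSWER: Mia


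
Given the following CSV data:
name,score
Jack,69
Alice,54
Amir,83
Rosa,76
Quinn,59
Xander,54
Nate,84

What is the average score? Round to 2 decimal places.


Scores: 69, 54, 83, 76, 59, 54, 84
Sum = 479
Count = 7
Average = 479 / 7 = 68.43

ANSWER: 68.43


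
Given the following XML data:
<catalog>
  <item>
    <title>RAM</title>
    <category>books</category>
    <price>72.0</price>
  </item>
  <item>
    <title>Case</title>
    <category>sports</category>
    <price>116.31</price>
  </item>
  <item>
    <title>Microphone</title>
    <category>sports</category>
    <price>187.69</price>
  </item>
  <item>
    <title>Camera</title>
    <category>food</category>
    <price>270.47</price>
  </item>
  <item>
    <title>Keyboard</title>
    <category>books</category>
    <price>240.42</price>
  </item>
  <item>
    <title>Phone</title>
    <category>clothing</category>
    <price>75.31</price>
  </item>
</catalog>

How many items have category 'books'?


Scanning <item> elements for <category>books</category>:
  Item 1: RAM -> MATCH
  Item 5: Keyboard -> MATCH
Count: 2

ANSWER: 2


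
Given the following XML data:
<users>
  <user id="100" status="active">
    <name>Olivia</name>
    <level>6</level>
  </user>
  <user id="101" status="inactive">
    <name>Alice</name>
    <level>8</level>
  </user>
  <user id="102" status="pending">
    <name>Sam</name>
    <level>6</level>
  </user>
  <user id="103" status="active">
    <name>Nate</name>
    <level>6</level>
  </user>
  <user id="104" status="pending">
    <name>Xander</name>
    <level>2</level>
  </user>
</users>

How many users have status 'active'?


Counting users with status='active':
  Olivia (id=100) -> MATCH
  Nate (id=103) -> MATCH
Count: 2

ANSWER: 2


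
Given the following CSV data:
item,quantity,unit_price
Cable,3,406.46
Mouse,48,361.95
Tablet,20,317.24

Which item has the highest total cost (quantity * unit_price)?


Computing row totals:
  Cable: 1219.38
  Mouse: 17373.6
  Tablet: 6344.8
Maximum: Mouse (17373.6)

ANSWER: Mouse


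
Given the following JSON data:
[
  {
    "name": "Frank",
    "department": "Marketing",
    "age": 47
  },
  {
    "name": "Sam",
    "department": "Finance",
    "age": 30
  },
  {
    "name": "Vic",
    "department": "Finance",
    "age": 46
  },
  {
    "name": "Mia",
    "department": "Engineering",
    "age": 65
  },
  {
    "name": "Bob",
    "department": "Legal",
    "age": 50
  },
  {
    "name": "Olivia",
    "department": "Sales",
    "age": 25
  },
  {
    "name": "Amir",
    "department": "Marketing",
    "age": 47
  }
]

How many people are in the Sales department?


Scanning records for department = Sales
  Record 5: Olivia
Count: 1

ANSWER: 1


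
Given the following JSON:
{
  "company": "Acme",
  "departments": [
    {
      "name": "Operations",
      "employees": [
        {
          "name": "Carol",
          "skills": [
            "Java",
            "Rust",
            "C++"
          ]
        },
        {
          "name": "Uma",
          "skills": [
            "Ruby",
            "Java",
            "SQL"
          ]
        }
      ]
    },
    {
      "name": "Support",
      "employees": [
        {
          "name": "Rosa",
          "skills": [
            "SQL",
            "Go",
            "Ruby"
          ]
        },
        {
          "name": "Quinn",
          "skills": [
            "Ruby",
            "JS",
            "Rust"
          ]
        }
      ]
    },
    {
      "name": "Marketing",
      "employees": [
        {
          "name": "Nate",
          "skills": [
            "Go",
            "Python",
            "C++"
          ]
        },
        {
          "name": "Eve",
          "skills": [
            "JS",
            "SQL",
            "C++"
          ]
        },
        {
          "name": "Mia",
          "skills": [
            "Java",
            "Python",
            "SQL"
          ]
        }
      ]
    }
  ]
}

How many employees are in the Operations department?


Path: departments[0].employees
Count: 2

ANSWER: 2


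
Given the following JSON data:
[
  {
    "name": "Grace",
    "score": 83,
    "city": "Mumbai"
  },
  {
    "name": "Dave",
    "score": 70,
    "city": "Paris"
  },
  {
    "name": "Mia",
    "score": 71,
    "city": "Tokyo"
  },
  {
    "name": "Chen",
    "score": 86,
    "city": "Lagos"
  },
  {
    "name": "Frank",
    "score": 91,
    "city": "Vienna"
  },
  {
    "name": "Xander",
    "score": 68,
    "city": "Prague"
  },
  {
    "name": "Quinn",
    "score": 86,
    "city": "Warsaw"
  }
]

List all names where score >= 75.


Filtering records where score >= 75:
  Grace (score=83) -> YES
  Dave (score=70) -> no
  Mia (score=71) -> no
  Chen (score=86) -> YES
  Frank (score=91) -> YES
  Xander (score=68) -> no
  Quinn (score=86) -> YES


ANSWER: Grace, Chen, Frank, Quinn


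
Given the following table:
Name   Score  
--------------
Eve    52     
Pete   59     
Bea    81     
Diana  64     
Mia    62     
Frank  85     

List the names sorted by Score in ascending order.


Sorting by Score (ascending):
  Eve: 52
  Pete: 59
  Mia: 62
  Diana: 64
  Bea: 81
  Frank: 85


ANSWER: Eve, Pete, Mia, Diana, Bea, Frank


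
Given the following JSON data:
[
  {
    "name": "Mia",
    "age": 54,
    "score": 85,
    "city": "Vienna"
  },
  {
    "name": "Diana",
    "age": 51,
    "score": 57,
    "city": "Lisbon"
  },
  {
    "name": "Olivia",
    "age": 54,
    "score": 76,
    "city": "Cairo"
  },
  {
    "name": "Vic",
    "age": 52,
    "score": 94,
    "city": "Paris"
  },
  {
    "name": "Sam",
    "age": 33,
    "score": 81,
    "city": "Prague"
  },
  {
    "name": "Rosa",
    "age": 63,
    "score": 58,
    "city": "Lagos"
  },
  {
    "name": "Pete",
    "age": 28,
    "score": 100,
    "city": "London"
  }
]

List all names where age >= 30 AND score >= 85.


Checking both conditions:
  Mia (age=54, score=85) -> YES
  Diana (age=51, score=57) -> no
  Olivia (age=54, score=76) -> no
  Vic (age=52, score=94) -> YES
  Sam (age=33, score=81) -> no
  Rosa (age=63, score=58) -> no
  Pete (age=28, score=100) -> no


ANSWER: Mia, Vic


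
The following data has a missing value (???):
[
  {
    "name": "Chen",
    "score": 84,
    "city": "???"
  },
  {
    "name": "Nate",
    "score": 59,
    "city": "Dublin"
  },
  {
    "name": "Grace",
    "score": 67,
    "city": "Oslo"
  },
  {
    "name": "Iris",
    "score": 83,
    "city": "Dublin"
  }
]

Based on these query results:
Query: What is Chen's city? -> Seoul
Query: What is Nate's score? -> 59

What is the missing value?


The missing value is Chen's city
From query: Chen's city = Seoul

ANSWER: Seoul


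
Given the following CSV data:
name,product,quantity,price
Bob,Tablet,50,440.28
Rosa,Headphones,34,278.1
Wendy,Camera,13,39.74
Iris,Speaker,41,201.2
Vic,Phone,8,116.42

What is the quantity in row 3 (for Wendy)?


Row 3: Wendy
Column 'quantity' = 13

ANSWER: 13


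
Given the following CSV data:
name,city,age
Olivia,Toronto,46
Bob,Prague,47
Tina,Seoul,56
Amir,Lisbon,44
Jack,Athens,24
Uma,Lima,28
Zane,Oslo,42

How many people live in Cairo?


Scanning city column for 'Cairo':
Total matches: 0

ANSWER: 0


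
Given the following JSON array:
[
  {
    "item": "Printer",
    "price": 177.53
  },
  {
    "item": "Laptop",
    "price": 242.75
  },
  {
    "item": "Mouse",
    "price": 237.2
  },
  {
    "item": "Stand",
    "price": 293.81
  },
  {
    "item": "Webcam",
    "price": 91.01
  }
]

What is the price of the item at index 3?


Array index 3 -> Stand
price = 293.81

ANSWER: 293.81


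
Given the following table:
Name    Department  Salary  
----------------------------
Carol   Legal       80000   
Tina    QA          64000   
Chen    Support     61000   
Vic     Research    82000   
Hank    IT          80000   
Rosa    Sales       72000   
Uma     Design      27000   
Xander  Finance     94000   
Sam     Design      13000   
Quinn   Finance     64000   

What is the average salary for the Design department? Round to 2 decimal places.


Design department members:
  Uma: 27000
  Sam: 13000
Sum = 40000
Count = 2
Average = 40000 / 2 = 20000.00

ANSWER: 20000.00


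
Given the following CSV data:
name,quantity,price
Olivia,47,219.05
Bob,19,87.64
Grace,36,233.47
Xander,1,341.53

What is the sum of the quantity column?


Values in 'quantity' column:
  Row 1: 47
  Row 2: 19
  Row 3: 36
  Row 4: 1
Sum = 47 + 19 + 36 + 1 = 103

ANSWER: 103


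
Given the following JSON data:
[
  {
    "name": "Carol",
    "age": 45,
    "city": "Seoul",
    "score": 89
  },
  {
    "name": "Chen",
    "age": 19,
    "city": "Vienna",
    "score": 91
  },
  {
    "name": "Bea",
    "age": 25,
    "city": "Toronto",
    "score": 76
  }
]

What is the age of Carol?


Looking up record where name = Carol
Record index: 0
Field 'age' = 45

ANSWER: 45


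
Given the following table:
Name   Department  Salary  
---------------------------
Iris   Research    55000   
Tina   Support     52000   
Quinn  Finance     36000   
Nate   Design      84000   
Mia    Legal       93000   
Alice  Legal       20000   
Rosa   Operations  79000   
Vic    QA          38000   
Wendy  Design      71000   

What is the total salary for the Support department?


Support department members:
  Tina: 52000
Total = 52000 = 52000

ANSWER: 52000


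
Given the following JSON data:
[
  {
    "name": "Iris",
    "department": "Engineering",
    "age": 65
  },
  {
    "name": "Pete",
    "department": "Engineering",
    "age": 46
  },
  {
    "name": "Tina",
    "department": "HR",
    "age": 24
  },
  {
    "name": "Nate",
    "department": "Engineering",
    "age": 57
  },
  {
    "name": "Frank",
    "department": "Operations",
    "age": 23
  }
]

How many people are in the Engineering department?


Scanning records for department = Engineering
  Record 0: Iris
  Record 1: Pete
  Record 3: Nate
Count: 3

ANSWER: 3


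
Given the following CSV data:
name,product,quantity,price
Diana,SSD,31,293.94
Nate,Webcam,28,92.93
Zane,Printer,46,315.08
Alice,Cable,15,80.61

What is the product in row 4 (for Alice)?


Row 4: Alice
Column 'product' = Cable

ANSWER: Cable


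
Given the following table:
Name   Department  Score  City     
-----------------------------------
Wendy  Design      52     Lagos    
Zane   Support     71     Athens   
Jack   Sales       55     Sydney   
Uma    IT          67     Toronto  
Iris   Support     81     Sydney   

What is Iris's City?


Row 5: Iris
City = Sydney

ANSWER: Sydney


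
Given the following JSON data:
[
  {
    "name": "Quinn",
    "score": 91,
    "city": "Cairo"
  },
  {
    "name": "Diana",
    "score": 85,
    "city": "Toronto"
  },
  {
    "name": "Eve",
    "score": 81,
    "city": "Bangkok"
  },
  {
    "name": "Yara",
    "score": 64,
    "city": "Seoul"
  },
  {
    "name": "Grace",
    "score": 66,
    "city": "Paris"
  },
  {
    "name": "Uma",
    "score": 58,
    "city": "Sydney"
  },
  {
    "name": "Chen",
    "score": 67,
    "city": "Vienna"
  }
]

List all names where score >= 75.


Filtering records where score >= 75:
  Quinn (score=91) -> YES
  Diana (score=85) -> YES
  Eve (score=81) -> YES
  Yara (score=64) -> no
  Grace (score=66) -> no
  Uma (score=58) -> no
  Chen (score=67) -> no


ANSWER: Quinn, Diana, Eve


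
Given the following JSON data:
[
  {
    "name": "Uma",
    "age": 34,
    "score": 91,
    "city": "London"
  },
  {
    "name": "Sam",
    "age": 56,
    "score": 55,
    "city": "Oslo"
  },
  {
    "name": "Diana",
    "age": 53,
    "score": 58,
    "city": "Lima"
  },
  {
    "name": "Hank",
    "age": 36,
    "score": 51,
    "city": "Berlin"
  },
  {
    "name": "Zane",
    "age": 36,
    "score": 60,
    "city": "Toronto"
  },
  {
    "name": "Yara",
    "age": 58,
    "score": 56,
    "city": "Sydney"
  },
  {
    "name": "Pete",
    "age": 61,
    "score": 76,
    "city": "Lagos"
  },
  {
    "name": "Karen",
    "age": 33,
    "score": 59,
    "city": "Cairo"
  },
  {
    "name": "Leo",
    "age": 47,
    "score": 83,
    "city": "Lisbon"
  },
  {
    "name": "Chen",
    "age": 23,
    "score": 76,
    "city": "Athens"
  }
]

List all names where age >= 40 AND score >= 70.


Checking both conditions:
  Uma (age=34, score=91) -> no
  Sam (age=56, score=55) -> no
  Diana (age=53, score=58) -> no
  Hank (age=36, score=51) -> no
  Zane (age=36, score=60) -> no
  Yara (age=58, score=56) -> no
  Pete (age=61, score=76) -> YES
  Karen (age=33, score=59) -> no
  Leo (age=47, score=83) -> YES
  Chen (age=23, score=76) -> no


ANSWER: Pete, Leo


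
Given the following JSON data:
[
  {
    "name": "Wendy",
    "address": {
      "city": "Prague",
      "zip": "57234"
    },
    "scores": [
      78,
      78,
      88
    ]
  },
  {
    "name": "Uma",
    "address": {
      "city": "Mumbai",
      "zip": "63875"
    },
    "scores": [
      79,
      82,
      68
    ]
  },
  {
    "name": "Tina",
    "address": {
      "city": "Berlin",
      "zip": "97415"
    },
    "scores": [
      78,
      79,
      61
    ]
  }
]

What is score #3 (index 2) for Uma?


Path: records[1].scores[2]
Value: 68

ANSWER: 68


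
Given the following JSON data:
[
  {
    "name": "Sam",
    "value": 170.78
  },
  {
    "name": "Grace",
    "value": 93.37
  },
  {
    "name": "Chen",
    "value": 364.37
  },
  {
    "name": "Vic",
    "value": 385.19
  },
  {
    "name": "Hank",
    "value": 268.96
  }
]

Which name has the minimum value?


Comparing values:
  Sam: 170.78
  Grace: 93.37
  Chen: 364.37
  Vic: 385.19
  Hank: 268.96
Minimum: Grace (93.37)

ANSWER: Grace


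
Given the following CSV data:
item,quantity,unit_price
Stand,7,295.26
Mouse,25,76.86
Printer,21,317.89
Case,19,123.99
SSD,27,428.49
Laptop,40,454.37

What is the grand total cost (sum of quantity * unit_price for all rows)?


Computing row totals:
  Stand: 7 * 295.26 = 2066.82
  Mouse: 25 * 76.86 = 1921.5
  Printer: 21 * 317.89 = 6675.69
  Case: 19 * 123.99 = 2355.81
  SSD: 27 * 428.49 = 11569.23
  Laptop: 40 * 454.37 = 18174.8
Grand total = 2066.82 + 1921.5 + 6675.69 + 2355.81 + 11569.23 + 18174.8 = 42763.85

ANSWER: 42763.85


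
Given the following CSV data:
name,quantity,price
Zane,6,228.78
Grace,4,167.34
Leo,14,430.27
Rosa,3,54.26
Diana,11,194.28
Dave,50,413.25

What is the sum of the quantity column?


Values in 'quantity' column:
  Row 1: 6
  Row 2: 4
  Row 3: 14
  Row 4: 3
  Row 5: 11
  Row 6: 50
Sum = 6 + 4 + 14 + 3 + 11 + 50 = 88

ANSWER: 88


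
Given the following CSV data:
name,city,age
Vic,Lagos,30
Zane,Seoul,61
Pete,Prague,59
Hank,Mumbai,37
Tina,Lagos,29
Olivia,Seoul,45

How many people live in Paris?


Scanning city column for 'Paris':
Total matches: 0

ANSWER: 0


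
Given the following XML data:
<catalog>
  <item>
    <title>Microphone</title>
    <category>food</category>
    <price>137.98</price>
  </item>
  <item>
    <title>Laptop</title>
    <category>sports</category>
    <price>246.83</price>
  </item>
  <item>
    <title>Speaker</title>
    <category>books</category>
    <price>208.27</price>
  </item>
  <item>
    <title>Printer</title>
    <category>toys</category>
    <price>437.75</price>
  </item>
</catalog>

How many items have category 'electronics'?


Scanning <item> elements for <category>electronics</category>:
Count: 0

ANSWER: 0


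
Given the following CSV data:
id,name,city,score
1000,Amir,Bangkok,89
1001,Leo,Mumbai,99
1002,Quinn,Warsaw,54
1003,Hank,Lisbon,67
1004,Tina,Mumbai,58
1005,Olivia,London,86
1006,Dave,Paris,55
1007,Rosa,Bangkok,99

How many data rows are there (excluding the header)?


Counting rows (excluding header):
Header: id,name,city,score
Data rows: 8

ANSWER: 8


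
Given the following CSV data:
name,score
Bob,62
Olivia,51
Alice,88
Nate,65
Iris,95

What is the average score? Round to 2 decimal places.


Scores: 62, 51, 88, 65, 95
Sum = 361
Count = 5
Average = 361 / 5 = 72.20

ANSWER: 72.20


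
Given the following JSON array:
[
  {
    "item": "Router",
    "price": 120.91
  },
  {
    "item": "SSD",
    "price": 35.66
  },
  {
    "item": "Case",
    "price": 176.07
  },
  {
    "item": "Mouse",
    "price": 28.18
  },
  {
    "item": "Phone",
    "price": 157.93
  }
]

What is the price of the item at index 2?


Array index 2 -> Case
price = 176.07

ANSWER: 176.07


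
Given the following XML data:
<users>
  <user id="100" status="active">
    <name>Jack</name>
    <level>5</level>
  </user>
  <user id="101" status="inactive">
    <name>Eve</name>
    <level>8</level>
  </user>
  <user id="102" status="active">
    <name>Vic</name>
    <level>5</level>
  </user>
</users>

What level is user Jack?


Finding user: Jack
<level>5</level>

ANSWER: 5


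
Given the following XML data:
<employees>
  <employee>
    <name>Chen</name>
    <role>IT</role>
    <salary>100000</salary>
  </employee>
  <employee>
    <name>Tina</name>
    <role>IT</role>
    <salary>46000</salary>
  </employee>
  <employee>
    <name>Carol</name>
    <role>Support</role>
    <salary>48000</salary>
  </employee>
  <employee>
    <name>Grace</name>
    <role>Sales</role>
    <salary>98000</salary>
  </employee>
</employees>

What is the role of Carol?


Searching for <employee> with <name>Carol</name>
Found at position 3
<role>Support</role>

ANSWER: Support


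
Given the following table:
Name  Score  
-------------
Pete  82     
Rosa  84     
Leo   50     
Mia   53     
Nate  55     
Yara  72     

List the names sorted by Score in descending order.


Sorting by Score (descending):
  Rosa: 84
  Pete: 82
  Yara: 72
  Nate: 55
  Mia: 53
  Leo: 50


ANSWER: Rosa, Pete, Yara, Nate, Mia, Leo


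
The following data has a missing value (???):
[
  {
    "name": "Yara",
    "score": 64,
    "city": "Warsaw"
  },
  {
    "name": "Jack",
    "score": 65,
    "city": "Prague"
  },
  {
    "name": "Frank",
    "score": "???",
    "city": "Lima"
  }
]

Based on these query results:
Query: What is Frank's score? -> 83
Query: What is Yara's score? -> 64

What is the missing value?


The missing value is Frank's score
From query: Frank's score = 83

ANSWER: 83


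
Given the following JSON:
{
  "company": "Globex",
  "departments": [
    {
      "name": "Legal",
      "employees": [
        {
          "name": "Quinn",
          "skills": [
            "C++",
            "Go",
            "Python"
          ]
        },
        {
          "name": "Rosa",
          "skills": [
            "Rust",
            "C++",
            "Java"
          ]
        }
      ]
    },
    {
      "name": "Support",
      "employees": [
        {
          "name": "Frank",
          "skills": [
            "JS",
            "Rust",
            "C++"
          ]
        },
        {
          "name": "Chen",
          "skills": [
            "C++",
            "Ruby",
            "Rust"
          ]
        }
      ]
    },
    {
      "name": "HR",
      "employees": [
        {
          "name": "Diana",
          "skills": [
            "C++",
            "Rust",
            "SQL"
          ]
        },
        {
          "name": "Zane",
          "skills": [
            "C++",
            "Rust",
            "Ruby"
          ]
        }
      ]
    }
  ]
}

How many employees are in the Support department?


Path: departments[1].employees
Count: 2

ANSWER: 2


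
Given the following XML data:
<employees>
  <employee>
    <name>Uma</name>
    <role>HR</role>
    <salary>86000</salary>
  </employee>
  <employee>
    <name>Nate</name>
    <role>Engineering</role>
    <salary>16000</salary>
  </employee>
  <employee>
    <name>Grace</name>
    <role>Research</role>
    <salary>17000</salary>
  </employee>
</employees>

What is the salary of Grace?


Searching for <employee> with <name>Grace</name>
Found at position 3
<salary>17000</salary>

ANSWER: 17000


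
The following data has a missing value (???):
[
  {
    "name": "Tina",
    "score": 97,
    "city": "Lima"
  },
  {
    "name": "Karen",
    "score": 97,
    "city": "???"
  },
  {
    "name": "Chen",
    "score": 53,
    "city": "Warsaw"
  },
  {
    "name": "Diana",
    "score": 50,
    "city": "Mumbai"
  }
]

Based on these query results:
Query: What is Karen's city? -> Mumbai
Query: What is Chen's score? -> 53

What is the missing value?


The missing value is Karen's city
From query: Karen's city = Mumbai

ANSWER: Mumbai


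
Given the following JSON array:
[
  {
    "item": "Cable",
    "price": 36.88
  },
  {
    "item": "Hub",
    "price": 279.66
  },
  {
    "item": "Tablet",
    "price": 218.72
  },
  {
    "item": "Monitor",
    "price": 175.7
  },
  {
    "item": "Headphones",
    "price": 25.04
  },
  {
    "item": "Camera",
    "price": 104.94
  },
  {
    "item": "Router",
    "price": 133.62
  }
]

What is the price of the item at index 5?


Array index 5 -> Camera
price = 104.94

ANSWER: 104.94


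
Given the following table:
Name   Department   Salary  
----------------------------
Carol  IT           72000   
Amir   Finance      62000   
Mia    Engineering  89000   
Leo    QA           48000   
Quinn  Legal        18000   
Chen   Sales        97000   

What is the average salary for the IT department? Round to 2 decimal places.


IT department members:
  Carol: 72000
Sum = 72000
Count = 1
Average = 72000 / 1 = 72000.00

ANSWER: 72000.00


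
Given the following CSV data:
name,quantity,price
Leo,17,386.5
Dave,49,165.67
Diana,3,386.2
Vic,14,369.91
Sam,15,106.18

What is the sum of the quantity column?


Values in 'quantity' column:
  Row 1: 17
  Row 2: 49
  Row 3: 3
  Row 4: 14
  Row 5: 15
Sum = 17 + 49 + 3 + 14 + 15 = 98

ANSWER: 98


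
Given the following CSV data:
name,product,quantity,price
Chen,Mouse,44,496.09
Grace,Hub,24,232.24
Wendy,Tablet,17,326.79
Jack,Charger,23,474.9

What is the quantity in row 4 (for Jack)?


Row 4: Jack
Column 'quantity' = 23

ANSWER: 23


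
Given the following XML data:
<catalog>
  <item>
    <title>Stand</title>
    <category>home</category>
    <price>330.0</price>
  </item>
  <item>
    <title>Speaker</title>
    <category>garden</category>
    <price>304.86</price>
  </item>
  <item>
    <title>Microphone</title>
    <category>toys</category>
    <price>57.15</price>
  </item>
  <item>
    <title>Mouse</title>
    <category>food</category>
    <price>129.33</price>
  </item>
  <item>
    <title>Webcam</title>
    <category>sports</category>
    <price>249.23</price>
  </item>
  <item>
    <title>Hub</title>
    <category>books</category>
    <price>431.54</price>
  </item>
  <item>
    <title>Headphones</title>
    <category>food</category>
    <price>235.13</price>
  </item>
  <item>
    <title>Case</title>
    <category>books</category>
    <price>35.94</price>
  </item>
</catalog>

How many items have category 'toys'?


Scanning <item> elements for <category>toys</category>:
  Item 3: Microphone -> MATCH
Count: 1

ANSWER: 1


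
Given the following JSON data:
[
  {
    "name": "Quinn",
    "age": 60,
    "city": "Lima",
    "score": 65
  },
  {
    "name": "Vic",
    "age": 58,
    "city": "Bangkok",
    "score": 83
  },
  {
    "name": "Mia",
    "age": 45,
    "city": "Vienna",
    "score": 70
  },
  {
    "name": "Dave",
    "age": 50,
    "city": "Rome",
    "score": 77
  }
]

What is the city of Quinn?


Looking up record where name = Quinn
Record index: 0
Field 'city' = Lima

ANSWER: Lima


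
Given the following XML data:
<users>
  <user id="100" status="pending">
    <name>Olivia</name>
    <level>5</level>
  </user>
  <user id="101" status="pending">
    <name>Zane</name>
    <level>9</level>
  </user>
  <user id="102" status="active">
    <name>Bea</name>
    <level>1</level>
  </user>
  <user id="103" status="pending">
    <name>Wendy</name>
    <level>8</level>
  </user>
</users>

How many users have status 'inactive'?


Counting users with status='inactive':
Count: 0

ANSWER: 0


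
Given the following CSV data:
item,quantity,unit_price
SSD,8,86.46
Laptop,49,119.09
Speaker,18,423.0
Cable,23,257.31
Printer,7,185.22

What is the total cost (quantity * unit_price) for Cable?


Row: Cable
quantity = 23
unit_price = 257.31
total = 23 * 257.31 = 5918.13

ANSWER: 5918.13


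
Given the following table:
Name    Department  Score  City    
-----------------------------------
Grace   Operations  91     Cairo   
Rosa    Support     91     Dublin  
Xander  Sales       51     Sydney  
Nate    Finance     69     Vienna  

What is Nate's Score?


Row 4: Nate
Score = 69

ANSWER: 69


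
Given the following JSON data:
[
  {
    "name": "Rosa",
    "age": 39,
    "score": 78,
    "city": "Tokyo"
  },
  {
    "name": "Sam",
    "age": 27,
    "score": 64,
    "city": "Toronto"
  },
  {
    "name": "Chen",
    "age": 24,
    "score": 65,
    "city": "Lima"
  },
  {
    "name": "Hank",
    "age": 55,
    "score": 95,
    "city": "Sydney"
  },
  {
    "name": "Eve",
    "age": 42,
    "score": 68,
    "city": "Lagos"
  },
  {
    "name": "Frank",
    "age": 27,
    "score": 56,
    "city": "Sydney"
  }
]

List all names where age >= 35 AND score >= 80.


Checking both conditions:
  Rosa (age=39, score=78) -> no
  Sam (age=27, score=64) -> no
  Chen (age=24, score=65) -> no
  Hank (age=55, score=95) -> YES
  Eve (age=42, score=68) -> no
  Frank (age=27, score=56) -> no


ANSWER: Hank


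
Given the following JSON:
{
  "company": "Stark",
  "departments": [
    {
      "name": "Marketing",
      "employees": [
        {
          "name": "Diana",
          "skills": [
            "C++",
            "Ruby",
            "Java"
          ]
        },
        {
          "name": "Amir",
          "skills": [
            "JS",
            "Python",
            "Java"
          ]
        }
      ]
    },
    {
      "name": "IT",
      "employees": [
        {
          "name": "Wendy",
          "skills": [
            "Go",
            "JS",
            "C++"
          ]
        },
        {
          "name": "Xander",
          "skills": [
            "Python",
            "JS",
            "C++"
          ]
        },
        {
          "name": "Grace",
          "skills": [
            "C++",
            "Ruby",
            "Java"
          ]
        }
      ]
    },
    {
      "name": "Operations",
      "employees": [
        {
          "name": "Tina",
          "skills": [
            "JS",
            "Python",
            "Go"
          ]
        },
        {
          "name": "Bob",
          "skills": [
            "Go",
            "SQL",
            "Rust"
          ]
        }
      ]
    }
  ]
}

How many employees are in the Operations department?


Path: departments[2].employees
Count: 2

ANSWER: 2


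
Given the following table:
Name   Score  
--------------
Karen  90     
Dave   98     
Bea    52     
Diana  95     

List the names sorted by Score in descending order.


Sorting by Score (descending):
  Dave: 98
  Diana: 95
  Karen: 90
  Bea: 52


ANSWER: Dave, Diana, Karen, Bea


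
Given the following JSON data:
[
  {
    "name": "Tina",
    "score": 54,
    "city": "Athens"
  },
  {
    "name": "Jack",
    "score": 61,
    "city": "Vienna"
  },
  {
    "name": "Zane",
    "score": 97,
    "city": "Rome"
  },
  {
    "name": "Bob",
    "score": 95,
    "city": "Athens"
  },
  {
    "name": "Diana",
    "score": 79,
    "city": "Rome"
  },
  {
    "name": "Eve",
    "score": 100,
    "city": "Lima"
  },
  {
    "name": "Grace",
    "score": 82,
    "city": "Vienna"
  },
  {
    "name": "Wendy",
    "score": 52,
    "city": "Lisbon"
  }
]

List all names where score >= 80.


Filtering records where score >= 80:
  Tina (score=54) -> no
  Jack (score=61) -> no
  Zane (score=97) -> YES
  Bob (score=95) -> YES
  Diana (score=79) -> no
  Eve (score=100) -> YES
  Grace (score=82) -> YES
  Wendy (score=52) -> no


ANSWER: Zane, Bob, Eve, Grace


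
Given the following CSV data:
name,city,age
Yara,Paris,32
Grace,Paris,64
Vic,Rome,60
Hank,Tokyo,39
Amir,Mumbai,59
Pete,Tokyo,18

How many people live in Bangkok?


Scanning city column for 'Bangkok':
Total matches: 0

ANSWER: 0


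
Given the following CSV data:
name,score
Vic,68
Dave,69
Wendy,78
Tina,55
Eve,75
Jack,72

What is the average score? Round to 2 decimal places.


Scores: 68, 69, 78, 55, 75, 72
Sum = 417
Count = 6
Average = 417 / 6 = 69.50

ANSWER: 69.50


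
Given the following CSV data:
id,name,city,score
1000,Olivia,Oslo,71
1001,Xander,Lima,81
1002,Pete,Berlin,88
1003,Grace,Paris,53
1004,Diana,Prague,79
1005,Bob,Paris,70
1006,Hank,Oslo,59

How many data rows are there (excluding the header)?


Counting rows (excluding header):
Header: id,name,city,score
Data rows: 7

ANSWER: 7


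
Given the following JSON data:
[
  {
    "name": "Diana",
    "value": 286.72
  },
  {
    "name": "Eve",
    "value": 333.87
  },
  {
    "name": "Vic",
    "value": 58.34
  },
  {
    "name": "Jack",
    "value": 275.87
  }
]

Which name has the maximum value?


Comparing values:
  Diana: 286.72
  Eve: 333.87
  Vic: 58.34
  Jack: 275.87
Maximum: Eve (333.87)

ANSWER: Eve


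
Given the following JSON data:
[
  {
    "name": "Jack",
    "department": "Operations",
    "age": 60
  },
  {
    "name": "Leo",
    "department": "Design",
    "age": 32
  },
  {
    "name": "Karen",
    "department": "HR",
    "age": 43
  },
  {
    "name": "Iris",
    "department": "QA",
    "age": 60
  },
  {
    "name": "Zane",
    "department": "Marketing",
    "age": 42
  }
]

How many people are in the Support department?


Scanning records for department = Support
  No matches found
Count: 0

ANSWER: 0


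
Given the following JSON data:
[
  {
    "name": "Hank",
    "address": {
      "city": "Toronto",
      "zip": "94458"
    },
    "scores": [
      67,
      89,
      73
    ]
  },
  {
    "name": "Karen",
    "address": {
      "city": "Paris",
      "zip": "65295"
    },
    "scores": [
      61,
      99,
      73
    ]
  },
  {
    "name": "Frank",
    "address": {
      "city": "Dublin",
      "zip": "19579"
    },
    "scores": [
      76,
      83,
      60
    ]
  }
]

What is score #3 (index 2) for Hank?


Path: records[0].scores[2]
Value: 73

ANSWER: 73


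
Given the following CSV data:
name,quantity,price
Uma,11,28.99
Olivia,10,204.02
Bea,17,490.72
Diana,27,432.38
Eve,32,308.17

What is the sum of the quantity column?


Values in 'quantity' column:
  Row 1: 11
  Row 2: 10
  Row 3: 17
  Row 4: 27
  Row 5: 32
Sum = 11 + 10 + 17 + 27 + 32 = 97

ANSWER: 97


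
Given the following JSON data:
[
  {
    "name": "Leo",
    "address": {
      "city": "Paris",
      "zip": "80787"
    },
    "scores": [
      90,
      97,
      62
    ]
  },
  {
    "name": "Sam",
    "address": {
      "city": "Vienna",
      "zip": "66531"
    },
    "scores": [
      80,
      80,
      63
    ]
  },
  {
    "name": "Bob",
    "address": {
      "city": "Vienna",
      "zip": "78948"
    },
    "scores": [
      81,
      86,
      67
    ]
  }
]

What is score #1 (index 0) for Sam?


Path: records[1].scores[0]
Value: 80

ANSWER: 80


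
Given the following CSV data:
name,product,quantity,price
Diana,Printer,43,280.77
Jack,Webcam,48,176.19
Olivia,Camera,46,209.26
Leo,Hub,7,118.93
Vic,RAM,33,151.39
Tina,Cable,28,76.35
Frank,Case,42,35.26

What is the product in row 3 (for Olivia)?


Row 3: Olivia
Column 'product' = Camera

ANSWER: Camera


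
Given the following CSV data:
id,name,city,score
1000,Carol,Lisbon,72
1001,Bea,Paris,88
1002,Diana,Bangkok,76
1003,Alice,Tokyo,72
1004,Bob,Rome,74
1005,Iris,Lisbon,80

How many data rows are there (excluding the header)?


Counting rows (excluding header):
Header: id,name,city,score
Data rows: 6

ANSWER: 6


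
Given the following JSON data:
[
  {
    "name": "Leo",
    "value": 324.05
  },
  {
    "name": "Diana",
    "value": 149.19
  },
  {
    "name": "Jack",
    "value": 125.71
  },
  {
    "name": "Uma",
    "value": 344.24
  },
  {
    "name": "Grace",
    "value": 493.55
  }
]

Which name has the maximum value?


Comparing values:
  Leo: 324.05
  Diana: 149.19
  Jack: 125.71
  Uma: 344.24
  Grace: 493.55
Maximum: Grace (493.55)

ANSWER: Grace


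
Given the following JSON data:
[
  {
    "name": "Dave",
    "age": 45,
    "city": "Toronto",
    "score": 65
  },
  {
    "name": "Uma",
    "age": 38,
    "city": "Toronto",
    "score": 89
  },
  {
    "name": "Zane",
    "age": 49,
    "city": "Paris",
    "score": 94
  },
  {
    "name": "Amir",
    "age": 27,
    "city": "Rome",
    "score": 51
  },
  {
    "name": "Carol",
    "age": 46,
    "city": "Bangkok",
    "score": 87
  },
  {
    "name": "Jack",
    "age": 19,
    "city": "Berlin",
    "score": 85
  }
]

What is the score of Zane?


Looking up record where name = Zane
Record index: 2
Field 'score' = 94

ANSWER: 94


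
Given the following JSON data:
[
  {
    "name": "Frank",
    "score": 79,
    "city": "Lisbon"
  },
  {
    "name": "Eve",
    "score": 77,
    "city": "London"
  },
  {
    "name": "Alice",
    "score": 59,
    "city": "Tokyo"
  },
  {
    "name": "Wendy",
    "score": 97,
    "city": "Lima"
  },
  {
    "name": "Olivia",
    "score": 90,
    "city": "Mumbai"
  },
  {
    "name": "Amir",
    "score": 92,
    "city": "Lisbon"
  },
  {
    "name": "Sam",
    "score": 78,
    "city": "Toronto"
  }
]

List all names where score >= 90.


Filtering records where score >= 90:
  Frank (score=79) -> no
  Eve (score=77) -> no
  Alice (score=59) -> no
  Wendy (score=97) -> YES
  Olivia (score=90) -> YES
  Amir (score=92) -> YES
  Sam (score=78) -> no


ANSWER: Wendy, Olivia, Amir


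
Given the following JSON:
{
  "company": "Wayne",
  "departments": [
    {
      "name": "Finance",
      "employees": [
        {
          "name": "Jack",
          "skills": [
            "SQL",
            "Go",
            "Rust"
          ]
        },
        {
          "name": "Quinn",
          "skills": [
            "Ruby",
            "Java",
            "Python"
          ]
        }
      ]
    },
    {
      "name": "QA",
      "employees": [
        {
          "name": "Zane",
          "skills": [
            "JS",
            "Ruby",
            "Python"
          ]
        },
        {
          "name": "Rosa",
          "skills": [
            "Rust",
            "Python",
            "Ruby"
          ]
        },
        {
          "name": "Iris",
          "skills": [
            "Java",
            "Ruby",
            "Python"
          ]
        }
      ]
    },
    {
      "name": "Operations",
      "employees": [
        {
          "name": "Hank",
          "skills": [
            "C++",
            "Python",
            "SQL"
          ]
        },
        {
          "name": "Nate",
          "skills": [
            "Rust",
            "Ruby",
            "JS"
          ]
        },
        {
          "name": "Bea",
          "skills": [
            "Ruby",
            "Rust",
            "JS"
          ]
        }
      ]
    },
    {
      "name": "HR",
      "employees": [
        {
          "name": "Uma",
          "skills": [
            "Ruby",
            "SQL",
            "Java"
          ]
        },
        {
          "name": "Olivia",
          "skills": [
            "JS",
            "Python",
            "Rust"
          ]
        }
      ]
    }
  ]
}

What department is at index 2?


Path: departments[2].name
Value: Operations

ANSWER: Operations


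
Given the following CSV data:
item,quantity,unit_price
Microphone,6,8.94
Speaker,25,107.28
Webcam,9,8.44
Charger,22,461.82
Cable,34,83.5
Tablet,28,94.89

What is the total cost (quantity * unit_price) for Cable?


Row: Cable
quantity = 34
unit_price = 83.5
total = 34 * 83.5 = 2839.0

ANSWER: 2839.0


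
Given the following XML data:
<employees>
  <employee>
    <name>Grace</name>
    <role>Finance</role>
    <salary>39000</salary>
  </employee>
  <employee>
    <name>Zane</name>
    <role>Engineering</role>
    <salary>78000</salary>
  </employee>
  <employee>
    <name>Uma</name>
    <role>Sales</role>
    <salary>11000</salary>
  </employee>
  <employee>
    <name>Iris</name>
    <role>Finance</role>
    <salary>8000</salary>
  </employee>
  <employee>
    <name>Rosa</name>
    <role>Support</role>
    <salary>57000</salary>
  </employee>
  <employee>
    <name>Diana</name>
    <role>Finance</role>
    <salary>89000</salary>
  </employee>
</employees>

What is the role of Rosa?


Searching for <employee> with <name>Rosa</name>
Found at position 5
<role>Support</role>

ANSWER: Support


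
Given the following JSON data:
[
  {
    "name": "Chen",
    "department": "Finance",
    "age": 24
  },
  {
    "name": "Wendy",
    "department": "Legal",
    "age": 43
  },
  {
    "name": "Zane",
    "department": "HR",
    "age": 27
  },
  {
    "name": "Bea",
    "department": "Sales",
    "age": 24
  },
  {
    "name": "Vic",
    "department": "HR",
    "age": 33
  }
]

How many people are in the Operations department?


Scanning records for department = Operations
  No matches found
Count: 0

ANSWER: 0
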